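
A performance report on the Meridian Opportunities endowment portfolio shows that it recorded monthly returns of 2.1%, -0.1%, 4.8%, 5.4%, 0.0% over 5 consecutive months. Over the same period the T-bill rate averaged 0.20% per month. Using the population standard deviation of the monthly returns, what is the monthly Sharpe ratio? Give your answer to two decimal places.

r̄ = (2.1 − 0.1 + 4.8 + 5.4 + 0) / 5 = 2.4400%
Population σ = √[Σ(r − r̄)² / 5] = √[26.8520 / 5] = √5.3704 = 2.3174%
Sharpe = (r̄ − rf) / σ = (2.4400 − 0.2) / 2.3174 = 2.2400 / 2.3174 = 0.9666

0.97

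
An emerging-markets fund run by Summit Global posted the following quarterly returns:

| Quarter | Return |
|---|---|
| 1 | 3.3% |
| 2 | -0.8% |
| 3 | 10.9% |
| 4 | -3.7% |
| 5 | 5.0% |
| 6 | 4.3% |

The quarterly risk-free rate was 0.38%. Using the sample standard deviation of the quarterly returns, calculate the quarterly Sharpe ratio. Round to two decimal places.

r̄ = (3.3 − 0.8 + 10.9 − 3.7 + 5 + 4.3) / 6 = 3.1667%
Σ(r − r̄)² = 127.3533; sample σ = √(127.3533/5) = 5.0468%
Sharpe = (r̄ − rf) / σ = (3.1667 − 0.38) / 5.0468 = 2.7867 / 5.0468 = 0.5522

0.55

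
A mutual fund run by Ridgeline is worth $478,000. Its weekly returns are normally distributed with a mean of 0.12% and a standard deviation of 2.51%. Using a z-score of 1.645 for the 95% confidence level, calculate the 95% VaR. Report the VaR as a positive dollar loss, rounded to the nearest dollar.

Return at the 95% tail: μ − z·σ = 0.12% − 1.645 × 2.51% = 0.12 − 4.12895 = -4.00895%
VaR = −(-4.00895%) × $478,000 = 4.00895% × $478,000 = $19,163

$19,163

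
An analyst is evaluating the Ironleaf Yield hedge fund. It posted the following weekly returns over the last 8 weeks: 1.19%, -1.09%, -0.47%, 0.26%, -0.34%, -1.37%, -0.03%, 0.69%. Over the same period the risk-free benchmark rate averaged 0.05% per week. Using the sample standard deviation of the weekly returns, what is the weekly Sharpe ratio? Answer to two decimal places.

r̄ = (1.19 − 1.09 − 0.47 + 0.26 − 0.34 − 1.37 − 0.03 + 0.69) / 8 = -1.160 / 8 = -0.1450%
Σ(r − r̄)² = (1.19 − (-0.1450))² + (-1.09 − (-0.1450))² + (-0.47 − (-0.1450))² + … = 5.1940
sample σ = √(5.1940 / 7) = √0.7420 = 0.8614%
Sharpe = (r̄ − rf) / σ = (-0.1450 − 0.05) / 0.8614 = -0.1950 / 0.8614 = -0.2264

-0.23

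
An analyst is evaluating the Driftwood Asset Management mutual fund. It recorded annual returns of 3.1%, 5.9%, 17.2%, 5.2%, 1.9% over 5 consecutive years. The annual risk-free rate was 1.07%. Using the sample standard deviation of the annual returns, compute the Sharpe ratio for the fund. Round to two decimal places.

0.92

r̄ = (3.1 + 5.9 + 17.2 + 5.2 + 1.9) / 5 = 6.6600%
Sample std dev = √[149.1320 / 4] = 6.1060%
Sharpe = (r̄ − rf) / σ = (6.6600 − 1.07) / 6.1060 = 5.5900 / 6.1060 = 0.9155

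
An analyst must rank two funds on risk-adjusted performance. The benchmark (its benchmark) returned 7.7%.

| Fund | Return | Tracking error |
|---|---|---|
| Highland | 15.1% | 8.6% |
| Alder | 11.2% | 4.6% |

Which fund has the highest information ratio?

Highland

Highland: IR = (15.1% − 7.7%) / 8.6% = 0.860
Alder: IR = (11.2% − 7.7%) / 4.6% = 0.761
Highest: Highland (0.860).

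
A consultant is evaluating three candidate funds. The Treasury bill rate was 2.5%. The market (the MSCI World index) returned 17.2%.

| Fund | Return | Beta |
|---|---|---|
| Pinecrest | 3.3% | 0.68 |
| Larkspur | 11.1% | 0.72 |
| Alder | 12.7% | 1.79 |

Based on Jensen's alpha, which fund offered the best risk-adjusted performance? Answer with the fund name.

Pinecrest: α = 3.3% − [2.5% + 0.68 × (17.2% − 2.5%)] = -9.196
Larkspur: α = 11.1% − [2.5% + 0.72 × (17.2% − 2.5%)] = -1.984
Alder: α = 12.7% − [2.5% + 1.79 × (17.2% − 2.5%)] = -16.113
Highest: Larkspur (-1.984).

Larkspur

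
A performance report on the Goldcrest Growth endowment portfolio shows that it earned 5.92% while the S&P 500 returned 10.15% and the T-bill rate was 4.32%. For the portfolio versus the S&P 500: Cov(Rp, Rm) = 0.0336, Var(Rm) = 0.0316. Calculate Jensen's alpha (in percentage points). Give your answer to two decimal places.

-4.60

β = Cov / Var = 0.0336 / 0.0316 = 1.0633
E[R] = Rf + β(Rm − Rf) = 4.32% + 1.0633 × (10.15% − 4.32%) = 10.5190%
α = Rp − E[R] = 5.92% − 10.5190% = -4.5990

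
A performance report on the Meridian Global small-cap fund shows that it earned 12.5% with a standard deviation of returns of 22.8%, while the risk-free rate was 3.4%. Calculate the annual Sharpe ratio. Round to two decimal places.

Sharpe = (Rp − Rf) / σp = (12.5% − 3.4%) / 22.8% = 9.10% / 22.8% = 0.3991

0.40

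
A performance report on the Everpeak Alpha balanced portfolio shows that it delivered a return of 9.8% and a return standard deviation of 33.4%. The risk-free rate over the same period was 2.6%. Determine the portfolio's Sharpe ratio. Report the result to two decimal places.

Sharpe = (Rp − Rf) / σp = (9.8% − 2.6%) / 33.4% = 7.20% / 33.4% = 0.2156

0.22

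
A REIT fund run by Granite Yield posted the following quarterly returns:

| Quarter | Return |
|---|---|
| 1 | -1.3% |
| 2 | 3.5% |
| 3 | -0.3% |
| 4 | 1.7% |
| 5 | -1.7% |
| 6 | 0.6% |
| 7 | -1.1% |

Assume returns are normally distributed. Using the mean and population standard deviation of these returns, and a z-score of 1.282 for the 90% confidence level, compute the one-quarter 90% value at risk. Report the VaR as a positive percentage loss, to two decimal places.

μ = (-1.3 + 3.5 − 0.3 + 1.7 − 1.7 + 0.6 − 1.1) / 7 = 0.2000%
Population std dev = √[21.1000 / 7] = 1.7362%
VaR = −(μ − z·σ) = −(0.2000 − 1.282 × 1.7362) = −(-2.0258) = 2.0258%

2.03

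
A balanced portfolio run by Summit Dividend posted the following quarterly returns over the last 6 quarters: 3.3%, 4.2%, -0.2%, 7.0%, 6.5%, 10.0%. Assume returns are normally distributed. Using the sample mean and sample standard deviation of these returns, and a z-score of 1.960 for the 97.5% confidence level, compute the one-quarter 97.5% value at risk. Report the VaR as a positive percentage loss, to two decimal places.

1.75

r̄ = (3.3 + 4.2 − 0.2 + 7 + 6.5 + 10) / 6 = 30.80 / 6 = 5.1333%
Sample σ = √[Σ(r − r̄)² / 5] = √[61.7133 / 5] = √12.3427 = 3.5132%
VaR = −(r̄ − z·σ) = −(5.1333 − 1.960 × 3.5132) = −(-1.7526) = 1.7526%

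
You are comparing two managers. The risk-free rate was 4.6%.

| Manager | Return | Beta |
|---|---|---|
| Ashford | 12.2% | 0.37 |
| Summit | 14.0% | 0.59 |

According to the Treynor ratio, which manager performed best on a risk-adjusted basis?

Ashford

Ashford: Treynor = (12.2% − 4.6%) / 0.37 = 20.541
Summit: Treynor = (14.0% − 4.6%) / 0.59 = 15.932
Highest: Ashford (20.541).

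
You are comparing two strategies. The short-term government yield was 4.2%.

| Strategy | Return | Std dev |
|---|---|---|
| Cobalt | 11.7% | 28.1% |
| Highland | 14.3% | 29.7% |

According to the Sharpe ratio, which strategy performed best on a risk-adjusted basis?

Highland

Cobalt: Sharpe ratio = (11.7% − 4.2%) / 28.1% = 0.267
Highland: Sharpe ratio = (14.3% − 4.2%) / 29.7% = 0.340
Highest: Highland (0.340).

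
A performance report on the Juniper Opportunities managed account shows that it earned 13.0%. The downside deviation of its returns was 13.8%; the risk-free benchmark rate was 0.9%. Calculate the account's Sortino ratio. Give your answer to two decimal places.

0.88

Sortino = (Rp − Rf) / σd = (13.0% − 0.9%) / 13.8% = 12.10% / 13.8% = 0.8768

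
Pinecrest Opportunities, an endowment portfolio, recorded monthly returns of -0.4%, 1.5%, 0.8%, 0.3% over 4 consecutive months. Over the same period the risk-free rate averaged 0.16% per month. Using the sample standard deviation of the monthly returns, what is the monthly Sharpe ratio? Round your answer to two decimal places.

r̄ = (-0.4 + 1.5 + 0.8 + 0.3) / 4 = 2.20 / 4 = 0.5500%
Sample std dev = √[1.9300 / 3] = 0.8021%
Sharpe = (r̄ − rf) / σ = (0.5500 − 0.16) / 0.8021 = 0.3900 / 0.8021 = 0.4862

0.49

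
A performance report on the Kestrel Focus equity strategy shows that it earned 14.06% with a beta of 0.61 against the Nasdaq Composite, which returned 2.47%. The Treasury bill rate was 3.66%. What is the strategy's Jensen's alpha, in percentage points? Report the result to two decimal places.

11.13

CAPM expected return = Rf + β(Rm − Rf) = 3.66% + 0.61 × (2.47% − 3.66%) = 3.66 + 0.61 × -1.19 = 2.9341%
Jensen's α = Rp − E[R] = 14.06% − 2.9341% = 11.1259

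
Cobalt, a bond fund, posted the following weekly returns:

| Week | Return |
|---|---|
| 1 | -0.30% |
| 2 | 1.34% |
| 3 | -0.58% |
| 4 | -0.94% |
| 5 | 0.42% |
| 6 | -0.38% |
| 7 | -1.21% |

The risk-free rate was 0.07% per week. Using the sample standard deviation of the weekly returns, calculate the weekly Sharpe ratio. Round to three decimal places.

Mean return μ = -1.650 / 7 = -0.2357%
Sample σ = √[Σ(r − μ)² / 6] = √[4.5016 / 6] = √0.7503 = 0.8662%
Sharpe = (μ − rf) / σ = (-0.2357 − 0.07) / 0.8662 = -0.3057 / 0.8662 = -0.3529

-0.353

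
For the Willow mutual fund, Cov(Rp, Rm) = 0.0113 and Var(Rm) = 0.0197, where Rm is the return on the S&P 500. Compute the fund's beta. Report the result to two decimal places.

0.57

β = Cov(Rp, Rm) / Var(Rm) = 0.0113 / 0.0197 = 0.5736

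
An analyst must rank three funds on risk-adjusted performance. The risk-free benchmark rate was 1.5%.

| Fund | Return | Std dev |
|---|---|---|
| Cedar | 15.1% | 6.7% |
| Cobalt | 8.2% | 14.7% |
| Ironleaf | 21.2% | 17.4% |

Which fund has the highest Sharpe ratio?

Cedar

Cedar: Sharpe ratio = (15.1% − 1.5%) / 6.7% = 2.030
Cobalt: Sharpe ratio = (8.2% − 1.5%) / 14.7% = 0.456
Ironleaf: Sharpe ratio = (21.2% − 1.5%) / 17.4% = 1.132
Highest: Cedar (2.030).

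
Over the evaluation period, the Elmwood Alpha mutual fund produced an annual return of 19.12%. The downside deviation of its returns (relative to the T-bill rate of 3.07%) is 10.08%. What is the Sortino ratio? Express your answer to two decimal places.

Sortino = (Rp − Rf) / σd = (19.12% − 3.07%) / 10.08% = 16.05% / 10.08% = 1.5923

1.59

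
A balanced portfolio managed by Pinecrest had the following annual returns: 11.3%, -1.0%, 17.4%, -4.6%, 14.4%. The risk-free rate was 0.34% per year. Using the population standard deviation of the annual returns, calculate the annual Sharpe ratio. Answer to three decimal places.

0.823

Mean return μ = 37.50 / 5 = 7.5000%
Σ(r − μ)² = (11.3 − 7.5000)² + (-1 − 7.5000)² + (17.4 − 7.5000)² + … = 378.7200
σ = √[378.7200 / 5] = 8.7031%
Sharpe = (μ − rf) / σ = (7.5000 − 0.34) / 8.7031 = 7.1600 / 8.7031 = 0.8227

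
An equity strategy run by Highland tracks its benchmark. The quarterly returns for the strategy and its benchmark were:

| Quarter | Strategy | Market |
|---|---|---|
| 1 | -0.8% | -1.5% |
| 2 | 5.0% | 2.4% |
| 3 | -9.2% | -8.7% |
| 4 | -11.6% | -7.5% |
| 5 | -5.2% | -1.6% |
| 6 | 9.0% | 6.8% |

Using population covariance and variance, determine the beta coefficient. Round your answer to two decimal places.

r̄p = -2.1333%,  r̄m = -1.6833%
Cov = Σ(rp − r̄p)(rm − r̄m) / 6 = 38.0356
Var(rm) = Σ(rm − r̄m)² / 6 = 28.6247
β = Cov / Var = 38.0356 / 28.6247 = 1.3288

1.33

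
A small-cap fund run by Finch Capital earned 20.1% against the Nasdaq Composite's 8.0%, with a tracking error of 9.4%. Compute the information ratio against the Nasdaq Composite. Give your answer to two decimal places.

1.29

IR = (Rp − Rb) / TE = (20.1% − 8.0%) / 9.4% = 12.10% / 9.4% = 1.2872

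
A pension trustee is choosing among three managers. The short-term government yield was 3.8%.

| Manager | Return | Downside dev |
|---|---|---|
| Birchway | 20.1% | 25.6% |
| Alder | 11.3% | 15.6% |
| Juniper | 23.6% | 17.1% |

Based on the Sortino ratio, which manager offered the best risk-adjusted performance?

Birchway: Sortino ratio = (20.1% − 3.8%) / 25.6% = 0.637
Alder: Sortino ratio = (11.3% − 3.8%) / 15.6% = 0.481
Juniper: Sortino ratio = (23.6% − 3.8%) / 17.1% = 1.158
Highest: Juniper (1.158).

Juniper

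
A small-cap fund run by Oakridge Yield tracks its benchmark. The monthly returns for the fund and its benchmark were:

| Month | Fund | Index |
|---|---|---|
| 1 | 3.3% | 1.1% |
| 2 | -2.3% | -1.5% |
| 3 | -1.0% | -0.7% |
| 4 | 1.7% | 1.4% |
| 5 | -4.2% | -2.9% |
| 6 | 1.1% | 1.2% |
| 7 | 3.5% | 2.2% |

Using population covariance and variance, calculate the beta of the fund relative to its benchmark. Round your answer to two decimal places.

r̄p = 0.3000%,  r̄m = 0.1143%
Cov = Σ(rp − r̄p)(rm − r̄m) / 7 = 4.4457
Var(rm) = Σ(rm − r̄m)² / 7 = 2.9298
β = Cov / Var = 4.4457 / 2.9298 = 1.5174

1.52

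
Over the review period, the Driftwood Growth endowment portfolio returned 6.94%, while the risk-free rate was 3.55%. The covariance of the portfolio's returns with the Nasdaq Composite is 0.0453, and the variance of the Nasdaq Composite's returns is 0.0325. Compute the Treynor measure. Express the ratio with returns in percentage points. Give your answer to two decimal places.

2.43

β = Cov / Var = 0.0453 / 0.0325 = 1.3938
Treynor = (Rp − Rf) / β = (6.94% − 3.55%) / 1.3938 = 3.39 / 1.3938 = 2.4322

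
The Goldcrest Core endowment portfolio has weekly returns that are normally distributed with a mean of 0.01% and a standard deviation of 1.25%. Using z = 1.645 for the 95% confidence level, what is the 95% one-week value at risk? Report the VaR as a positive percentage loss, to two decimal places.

2.05

VaR (as % loss) = −(μ − z·σ) = −(0.01% − 1.645 × 1.25%) = −(-2.04625%) = 2.04625%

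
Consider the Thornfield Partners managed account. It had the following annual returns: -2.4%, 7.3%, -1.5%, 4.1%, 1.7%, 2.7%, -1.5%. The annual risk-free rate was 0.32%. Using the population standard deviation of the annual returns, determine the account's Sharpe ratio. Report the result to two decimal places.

Mean return r̄ = 10.40 / 7 = 1.4857%
Σ(r − r̄)² = 75.0886; population σ = √(75.0886/7) = 3.2752%
Sharpe = (r̄ − rf) / σ = (1.4857 − 0.32) / 3.2752 = 1.1657 / 3.2752 = 0.3559

0.36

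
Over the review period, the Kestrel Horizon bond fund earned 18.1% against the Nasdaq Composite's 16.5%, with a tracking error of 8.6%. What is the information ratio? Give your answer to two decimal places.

IR = (Rp − Rb) / TE = (18.1% − 16.5%) / 8.6% = 1.60% / 8.6% = 0.1860

0.19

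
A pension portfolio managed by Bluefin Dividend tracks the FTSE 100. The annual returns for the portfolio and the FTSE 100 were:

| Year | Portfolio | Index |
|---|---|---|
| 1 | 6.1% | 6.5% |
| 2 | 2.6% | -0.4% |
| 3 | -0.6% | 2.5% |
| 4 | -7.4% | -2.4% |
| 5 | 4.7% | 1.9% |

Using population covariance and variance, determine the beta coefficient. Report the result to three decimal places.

r̄p = 1.0800%,  r̄m = 1.6200%
Cov = Σ(rp − r̄p)(rm − r̄m) / 5 = 11.0104
Var(rm) = Σ(rm − r̄m)² / 5 = 8.9816
β = Cov / Var = 11.0104 / 8.9816 = 1.2259

1.226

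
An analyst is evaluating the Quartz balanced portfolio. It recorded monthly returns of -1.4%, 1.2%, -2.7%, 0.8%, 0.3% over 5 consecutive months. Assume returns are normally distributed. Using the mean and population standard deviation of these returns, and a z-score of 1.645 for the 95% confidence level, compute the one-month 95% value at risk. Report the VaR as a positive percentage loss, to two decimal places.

2.77

r̄ = (-1.4 + 1.2 − 2.7 + 0.8 + 0.3) / 5 = -0.3600%
Σ(r − r̄)² = (-1.4 − (-0.3600))² + (1.2 − (-0.3600))² + … = 10.7720
σ = √[10.7720 / 5] = 1.4678%
VaR = −(r̄ − z·σ) = −(-0.3600 − 1.645 × 1.4678) = −(-2.7745) = 2.7745%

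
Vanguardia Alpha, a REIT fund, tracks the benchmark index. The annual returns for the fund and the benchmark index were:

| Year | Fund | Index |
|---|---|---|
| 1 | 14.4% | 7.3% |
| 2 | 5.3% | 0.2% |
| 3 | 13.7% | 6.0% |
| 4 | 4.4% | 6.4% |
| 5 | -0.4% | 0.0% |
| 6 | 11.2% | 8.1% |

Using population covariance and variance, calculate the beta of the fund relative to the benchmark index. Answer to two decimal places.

1.23

r̄p = 8.1000%,  r̄m = 4.6667%
Cov = Σ(rp − r̄p)(rm − r̄m) / 6 = 13.4100
Var(rm) = Σ(rm − r̄m)² / 6 = 10.8722
β = Cov / Var = 13.4100 / 10.8722 = 1.2334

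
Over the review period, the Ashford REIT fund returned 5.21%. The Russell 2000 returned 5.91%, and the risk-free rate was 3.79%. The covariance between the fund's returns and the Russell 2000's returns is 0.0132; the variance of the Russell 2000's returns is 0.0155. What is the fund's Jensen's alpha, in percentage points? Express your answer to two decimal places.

β = Cov / Var = 0.0132 / 0.0155 = 0.8516
E[R] = Rf + β(Rm − Rf) = 3.79% + 0.8516 × (5.91% − 3.79%) = 5.5954%
α = Rp − E[R] = 5.21% − 5.5954% = -0.3854

-0.39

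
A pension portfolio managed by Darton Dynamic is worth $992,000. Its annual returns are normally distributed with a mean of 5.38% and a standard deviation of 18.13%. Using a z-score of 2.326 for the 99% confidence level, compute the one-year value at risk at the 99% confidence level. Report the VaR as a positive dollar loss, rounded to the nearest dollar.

$364,961

Return at the 99% tail: μ − z·σ = 5.38% − 2.326 × 18.13% = 5.38 − 42.17038 = -36.79038%
VaR = −(-36.79038%) × $992,000 = 36.79038% × $992,000 = $364,961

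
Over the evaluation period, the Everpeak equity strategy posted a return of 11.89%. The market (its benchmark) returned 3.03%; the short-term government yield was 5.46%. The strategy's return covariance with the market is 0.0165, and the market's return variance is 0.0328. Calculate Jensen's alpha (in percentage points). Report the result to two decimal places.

β = Cov / Var = 0.0165 / 0.0328 = 0.5030
E[R] = Rf + β(Rm − Rf) = 5.46% + 0.5030 × (3.03% − 5.46%) = 4.2377%
α = Rp − E[R] = 11.89% − 4.2377% = 7.6523

7.65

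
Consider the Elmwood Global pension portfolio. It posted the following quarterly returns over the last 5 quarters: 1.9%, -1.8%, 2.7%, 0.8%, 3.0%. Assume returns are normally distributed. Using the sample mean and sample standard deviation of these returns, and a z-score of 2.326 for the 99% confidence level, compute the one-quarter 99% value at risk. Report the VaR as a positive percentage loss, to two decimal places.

μ = (1.9 − 1.8 + 2.7 + 0.8 + 3) / 5 = 1.3200%
Sample σ = √[Σ(r − μ)² / 4] = √[15.0680 / 4] = √3.7670 = 1.9409%
VaR = −(μ − z·σ) = −(1.3200 − 2.326 × 1.9409) = −(-3.1945) = 3.1945%

3.19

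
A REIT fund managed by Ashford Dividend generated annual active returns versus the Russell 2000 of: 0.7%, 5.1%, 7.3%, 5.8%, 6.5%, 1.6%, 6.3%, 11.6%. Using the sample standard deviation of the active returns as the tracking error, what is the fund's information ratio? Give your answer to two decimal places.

Mean return r̄ = 44.90 / 8 = 5.6125%
Sample σ = √[Σ(r − r̄)² / 7] = √[80.4888 / 7] = √11.4984 = 3.3909%
IR = r̄ / tracking error = 5.6125 / 3.3909 = 1.6552

1.66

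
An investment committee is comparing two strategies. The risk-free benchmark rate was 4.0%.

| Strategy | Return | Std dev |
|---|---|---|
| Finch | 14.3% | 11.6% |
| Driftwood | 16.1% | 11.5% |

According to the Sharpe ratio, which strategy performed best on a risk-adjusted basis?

Finch: Sharpe ratio = (14.3% − 4.0%) / 11.6% = 0.888
Driftwood: Sharpe ratio = (16.1% − 4.0%) / 11.5% = 1.052
Highest: Driftwood (1.052).

Driftwood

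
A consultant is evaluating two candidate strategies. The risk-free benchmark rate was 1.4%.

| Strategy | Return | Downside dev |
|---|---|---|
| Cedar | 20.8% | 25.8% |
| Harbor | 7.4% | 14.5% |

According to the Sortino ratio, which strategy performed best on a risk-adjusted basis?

Cedar

Cedar: Sortino ratio = (20.8% − 1.4%) / 25.8% = 0.752
Harbor: Sortino ratio = (7.4% − 1.4%) / 14.5% = 0.414
Highest: Cedar (0.752).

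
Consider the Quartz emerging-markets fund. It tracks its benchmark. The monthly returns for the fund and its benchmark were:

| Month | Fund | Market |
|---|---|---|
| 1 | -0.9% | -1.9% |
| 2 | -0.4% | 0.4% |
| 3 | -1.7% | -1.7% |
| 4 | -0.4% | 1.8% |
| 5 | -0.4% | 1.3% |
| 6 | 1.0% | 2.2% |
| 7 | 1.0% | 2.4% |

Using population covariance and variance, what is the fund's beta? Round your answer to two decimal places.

0.46

r̄p = -0.2571%,  r̄m = 0.6429%
Cov = Σ(rp − r̄p)(rm − r̄m) / 7 = 1.2796
Var(rm) = Σ(rm − r̄m)² / 7 = 2.7567
β = Cov / Var = 1.2796 / 2.7567 = 0.4642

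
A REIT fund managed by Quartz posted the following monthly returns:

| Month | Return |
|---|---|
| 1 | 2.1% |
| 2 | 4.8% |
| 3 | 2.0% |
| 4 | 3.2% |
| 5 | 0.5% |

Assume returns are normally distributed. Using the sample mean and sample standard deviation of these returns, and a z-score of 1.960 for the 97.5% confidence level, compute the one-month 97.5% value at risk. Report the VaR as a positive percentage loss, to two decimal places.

r̄ = (2.1 + 4.8 + 2 + 3.2 + 0.5) / 5 = 2.5200%
Sample std dev = √[10.1880 / 4] = 1.5959%
VaR = −(r̄ − z·σ) = −(2.5200 − 1.960 × 1.5959) = −(-0.6080) = 0.6080%

0.61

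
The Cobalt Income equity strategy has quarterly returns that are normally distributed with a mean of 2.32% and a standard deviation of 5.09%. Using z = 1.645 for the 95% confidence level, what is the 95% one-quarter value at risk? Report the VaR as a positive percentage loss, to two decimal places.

VaR (as % loss) = −(μ − z·σ) = −(2.32% − 1.645 × 5.09%) = −(-6.05305%) = 6.05305%

6.05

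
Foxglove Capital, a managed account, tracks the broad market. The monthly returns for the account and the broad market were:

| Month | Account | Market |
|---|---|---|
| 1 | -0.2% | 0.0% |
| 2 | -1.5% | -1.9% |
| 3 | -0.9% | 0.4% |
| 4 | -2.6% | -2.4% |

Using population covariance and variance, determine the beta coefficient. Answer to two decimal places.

0.64

r̄p = -1.3000%,  r̄m = -0.9750%
Cov = Σ(rp − r̄p)(rm − r̄m) / 4 = 0.9150
Var(rm) = Σ(rm − r̄m)² / 4 = 1.4319
β = Cov / Var = 0.9150 / 1.4319 = 0.6390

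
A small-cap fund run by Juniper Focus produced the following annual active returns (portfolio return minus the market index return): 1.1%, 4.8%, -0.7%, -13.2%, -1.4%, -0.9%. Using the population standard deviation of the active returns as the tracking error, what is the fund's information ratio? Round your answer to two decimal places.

r̄ = (1.1 + 4.8 − 0.7 − 13.2 − 1.4 − 0.9) / 6 = -10.30 / 6 = -1.7167%
Population std dev = √[184.0683 / 6] = 5.5388%
IR = r̄ / tracking error = -1.7167 / 5.5388 = -0.3099

-0.31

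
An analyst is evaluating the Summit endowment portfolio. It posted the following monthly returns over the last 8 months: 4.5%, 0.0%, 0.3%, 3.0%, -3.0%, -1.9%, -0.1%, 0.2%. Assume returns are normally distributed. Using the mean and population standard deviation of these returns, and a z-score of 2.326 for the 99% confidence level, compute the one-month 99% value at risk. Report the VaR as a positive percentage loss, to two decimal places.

Mean return r̄ = 3.00 / 8 = 0.3750%
Population σ = √[Σ(r − r̄)² / 8] = √[40.8750 / 8] = √5.1094 = 2.2604%
VaR = −(r̄ − z·σ) = −(0.3750 − 2.326 × 2.2604) = −(-4.8827) = 4.8827%

4.88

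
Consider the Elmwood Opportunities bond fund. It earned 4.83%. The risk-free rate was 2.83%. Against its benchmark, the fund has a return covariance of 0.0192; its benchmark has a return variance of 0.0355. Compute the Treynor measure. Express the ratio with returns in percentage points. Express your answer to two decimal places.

3.70

β = Cov / Var = 0.0192 / 0.0355 = 0.5408
Treynor = (Rp − Rf) / β = (4.83% − 2.83%) / 0.5408 = 2.00 / 0.5408 = 3.6982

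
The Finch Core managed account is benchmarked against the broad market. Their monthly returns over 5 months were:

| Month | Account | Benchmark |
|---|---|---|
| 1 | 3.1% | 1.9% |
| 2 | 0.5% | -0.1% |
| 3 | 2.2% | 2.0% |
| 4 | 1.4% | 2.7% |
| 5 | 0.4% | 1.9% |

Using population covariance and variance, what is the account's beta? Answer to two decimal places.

0.46

r̄p = 1.5200%,  r̄m = 1.6800%
Cov = Σ(rp − r̄p)(rm − r̄m) / 5 = 0.4024
Var(rm) = Σ(rm − r̄m)² / 5 = 0.8816
β = Cov / Var = 0.4024 / 0.8816 = 0.4564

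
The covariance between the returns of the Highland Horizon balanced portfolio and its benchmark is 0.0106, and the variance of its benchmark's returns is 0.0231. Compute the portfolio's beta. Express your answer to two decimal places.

β = Cov(Rp, Rm) / Var(Rm) = 0.0106 / 0.0231 = 0.4589

0.46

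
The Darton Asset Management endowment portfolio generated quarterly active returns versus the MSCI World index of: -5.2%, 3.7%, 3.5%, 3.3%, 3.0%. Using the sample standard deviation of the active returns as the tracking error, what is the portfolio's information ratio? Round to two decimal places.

0.43

Mean return μ = 8.30 / 5 = 1.6600%
Sample std dev = √[59.0920 / 4] = 3.8436%
IR = μ / tracking error = 1.6600 / 3.8436 = 0.4319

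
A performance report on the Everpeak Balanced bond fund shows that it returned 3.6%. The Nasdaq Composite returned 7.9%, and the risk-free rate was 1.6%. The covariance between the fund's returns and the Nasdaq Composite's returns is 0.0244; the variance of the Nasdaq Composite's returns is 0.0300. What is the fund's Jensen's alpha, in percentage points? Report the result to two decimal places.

-3.12

β = Cov / Var = 0.0244 / 0.0300 = 0.8133
E[R] = Rf + β(Rm − Rf) = 1.6% + 0.8133 × (7.9% − 1.6%) = 6.7238%
α = Rp − E[R] = 3.6% − 6.7238% = -3.1238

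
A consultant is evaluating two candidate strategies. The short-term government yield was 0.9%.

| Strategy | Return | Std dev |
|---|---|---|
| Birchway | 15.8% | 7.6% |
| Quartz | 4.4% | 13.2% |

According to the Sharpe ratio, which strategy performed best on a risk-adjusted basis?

Birchway: Sharpe ratio = (15.8% − 0.9%) / 7.6% = 1.961
Quartz: Sharpe ratio = (4.4% − 0.9%) / 13.2% = 0.265
Highest: Birchway (1.961).

Birchway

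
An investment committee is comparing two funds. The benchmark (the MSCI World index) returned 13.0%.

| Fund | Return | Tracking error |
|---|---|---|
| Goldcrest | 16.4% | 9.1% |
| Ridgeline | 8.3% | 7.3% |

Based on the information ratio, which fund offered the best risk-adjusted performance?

Goldcrest: IR = (16.4% − 13.0%) / 9.1% = 0.374
Ridgeline: IR = (8.3% − 13.0%) / 7.3% = -0.644
Highest: Goldcrest (0.374).

Goldcrest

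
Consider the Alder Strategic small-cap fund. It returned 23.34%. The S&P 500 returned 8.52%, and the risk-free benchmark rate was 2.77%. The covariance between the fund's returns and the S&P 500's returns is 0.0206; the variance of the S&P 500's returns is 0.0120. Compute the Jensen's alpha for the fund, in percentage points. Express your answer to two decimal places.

β = Cov / Var = 0.0206 / 0.0120 = 1.7167
E[R] = Rf + β(Rm − Rf) = 2.77% + 1.7167 × (8.52% − 2.77%) = 12.6410%
α = Rp − E[R] = 23.34% − 12.6410% = 10.6990

10.70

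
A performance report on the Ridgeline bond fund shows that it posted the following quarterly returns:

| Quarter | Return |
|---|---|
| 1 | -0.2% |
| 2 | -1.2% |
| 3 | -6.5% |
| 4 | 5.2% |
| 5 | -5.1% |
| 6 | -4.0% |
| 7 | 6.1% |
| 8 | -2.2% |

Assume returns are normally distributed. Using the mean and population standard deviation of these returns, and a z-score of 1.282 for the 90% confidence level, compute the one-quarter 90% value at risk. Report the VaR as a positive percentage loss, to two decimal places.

6.48

Mean return r̄ = -7.90 / 8 = -0.9875%
Σ(r − r̄)² = (-0.2 − (-0.9875))² + (-1.2 − (-0.9875))² + (-6.5 − (-0.9875))² + … = 147.0288
σ = √[147.0288 / 8] = 4.2870%
VaR = −(r̄ − z·σ) = −(-0.9875 − 1.282 × 4.2870) = −(-6.4834) = 6.4834%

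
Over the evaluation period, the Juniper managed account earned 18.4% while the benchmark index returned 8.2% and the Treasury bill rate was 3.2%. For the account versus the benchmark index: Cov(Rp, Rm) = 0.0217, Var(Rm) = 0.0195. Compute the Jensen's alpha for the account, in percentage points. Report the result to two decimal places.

β = Cov / Var = 0.0217 / 0.0195 = 1.1128
E[R] = Rf + β(Rm − Rf) = 3.2% + 1.1128 × (8.2% − 3.2%) = 8.7640%
α = Rp − E[R] = 18.4% − 8.7640% = 9.6360

9.64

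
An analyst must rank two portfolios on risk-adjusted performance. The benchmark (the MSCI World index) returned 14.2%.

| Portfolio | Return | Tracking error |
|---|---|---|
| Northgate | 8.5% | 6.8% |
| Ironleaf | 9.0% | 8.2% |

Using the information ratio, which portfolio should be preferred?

Northgate: IR = (8.5% − 14.2%) / 6.8% = -0.838
Ironleaf: IR = (9.0% − 14.2%) / 8.2% = -0.634
Highest: Ironleaf (-0.634).

Ironleaf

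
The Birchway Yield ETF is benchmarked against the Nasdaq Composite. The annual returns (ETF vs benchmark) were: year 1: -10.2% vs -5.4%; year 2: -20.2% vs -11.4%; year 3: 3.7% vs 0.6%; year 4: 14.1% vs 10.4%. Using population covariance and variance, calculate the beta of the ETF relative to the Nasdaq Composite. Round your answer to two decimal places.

1.60

r̄p = -3.1500%,  r̄m = -1.4500%
Cov = Σ(rp − r̄p)(rm − r̄m) / 4 = 103.9875
Var(rm) = Σ(rm − r̄m)² / 4 = 64.8075
β = Cov / Var = 103.9875 / 64.8075 = 1.6046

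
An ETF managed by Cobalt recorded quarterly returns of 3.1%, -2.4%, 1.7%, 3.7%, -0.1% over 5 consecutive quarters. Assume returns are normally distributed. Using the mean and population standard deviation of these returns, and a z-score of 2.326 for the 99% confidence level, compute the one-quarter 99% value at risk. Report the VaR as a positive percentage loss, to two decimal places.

3.98

Mean return μ = 6.00 / 5 = 1.2000%
Σ(r − μ)² = 24.7600; population σ = √(24.7600/5) = 2.2253%
VaR = −(μ − z·σ) = −(1.2000 − 2.326 × 2.2253) = −(-3.9760) = 3.9760%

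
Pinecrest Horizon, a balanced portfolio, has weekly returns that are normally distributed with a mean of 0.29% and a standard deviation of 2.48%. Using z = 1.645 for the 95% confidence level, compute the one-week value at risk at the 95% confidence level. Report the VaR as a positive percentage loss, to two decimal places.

VaR (as % loss) = −(μ − z·σ) = −(0.29% − 1.645 × 2.48%) = −(-3.7896%) = 3.7896%

3.79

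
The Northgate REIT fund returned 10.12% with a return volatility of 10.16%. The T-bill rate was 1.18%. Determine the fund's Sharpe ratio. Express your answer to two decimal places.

0.88

Sharpe = (Rp − Rf) / σp = (10.12% − 1.18%) / 10.16% = 8.94% / 10.16% = 0.8799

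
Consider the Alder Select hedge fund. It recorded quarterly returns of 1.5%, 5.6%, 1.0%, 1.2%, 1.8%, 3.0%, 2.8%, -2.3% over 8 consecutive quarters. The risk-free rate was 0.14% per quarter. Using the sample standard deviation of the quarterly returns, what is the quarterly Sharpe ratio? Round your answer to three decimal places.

μ = (1.5 + 5.6 + 1 + 1.2 + 1.8 + 3 + 2.8 − 2.3) / 8 = 1.8250%
Σ(r − μ)² = (1.5 − 1.8250)² + (5.6 − 1.8250)² + … = 34.7750
sample σ = √(34.7750 / 7) = √4.9679 = 2.2289%
Sharpe = (μ − rf) / σ = (1.8250 − 0.14) / 2.2289 = 1.6850 / 2.2289 = 0.7560

0.756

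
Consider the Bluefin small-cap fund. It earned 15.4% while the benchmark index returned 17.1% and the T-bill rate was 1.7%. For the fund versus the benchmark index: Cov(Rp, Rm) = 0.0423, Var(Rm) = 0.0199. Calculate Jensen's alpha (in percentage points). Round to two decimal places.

β = Cov / Var = 0.0423 / 0.0199 = 2.1256
E[R] = Rf + β(Rm − Rf) = 1.7% + 2.1256 × (17.1% − 1.7%) = 34.4342%
α = Rp − E[R] = 15.4% − 34.4342% = -19.0342

-19.03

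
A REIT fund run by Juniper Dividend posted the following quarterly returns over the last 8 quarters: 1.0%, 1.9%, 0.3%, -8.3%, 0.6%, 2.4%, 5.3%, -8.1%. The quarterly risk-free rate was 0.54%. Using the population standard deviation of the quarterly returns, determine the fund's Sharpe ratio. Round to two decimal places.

-0.25

μ = (1 + 1.9 + 0.3 − 8.3 + 0.6 + 2.4 + 5.3 − 8.1) / 8 = -4.90 / 8 = -0.6125%
Σ(r − μ)² = (1 − (-0.6125))² + (1.9 − (-0.6125))² + (0.3 − (-0.6125))² + … = 170.4088
σ = √[170.4088 / 8] = 4.6153%
Sharpe = (μ − rf) / σ = (-0.6125 − 0.54) / 4.6153 = -1.1525 / 4.6153 = -0.2497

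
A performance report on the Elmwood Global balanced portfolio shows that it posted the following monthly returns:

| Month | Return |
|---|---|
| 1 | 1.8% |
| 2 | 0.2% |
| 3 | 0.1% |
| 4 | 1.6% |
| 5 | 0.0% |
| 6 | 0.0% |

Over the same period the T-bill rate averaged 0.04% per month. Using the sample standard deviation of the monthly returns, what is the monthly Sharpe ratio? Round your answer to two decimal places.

0.68

μ = (1.8 + 0.2 + 0.1 + 1.6 + 0 + 0) / 6 = 3.70 / 6 = 0.6167%
Σ(r − μ)² = 3.5683; sample σ = √(3.5683/5) = 0.8448%
Sharpe = (μ − rf) / σ = (0.6167 − 0.04) / 0.8448 = 0.5767 / 0.8448 = 0.6826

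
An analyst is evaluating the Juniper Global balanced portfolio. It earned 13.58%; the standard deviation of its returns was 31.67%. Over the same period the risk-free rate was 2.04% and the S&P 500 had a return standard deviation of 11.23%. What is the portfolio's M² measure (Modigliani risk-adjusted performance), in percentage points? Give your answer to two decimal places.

Sharpe = (Rp − Rf) / σp = (13.58% − 2.04%) / 31.67% = 0.3644
M² = Rf + Sharpe × σm = 2.04% + 0.3644 × 11.23% = 6.1322%

6.13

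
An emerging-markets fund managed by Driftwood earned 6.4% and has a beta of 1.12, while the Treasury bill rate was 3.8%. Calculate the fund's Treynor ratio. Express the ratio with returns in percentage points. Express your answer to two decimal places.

Treynor = (Rp − Rf) / β = (6.4% − 3.8%) / 1.12 = 2.60 / 1.12 = 2.3214

2.32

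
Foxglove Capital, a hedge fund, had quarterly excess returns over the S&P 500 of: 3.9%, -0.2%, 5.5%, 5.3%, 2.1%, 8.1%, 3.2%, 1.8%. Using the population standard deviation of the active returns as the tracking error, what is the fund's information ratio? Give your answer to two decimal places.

1.53

μ = (3.9 − 0.2 + 5.5 + 5.3 + 2.1 + 8.1 + 3.2 + 1.8) / 8 = 3.7125%
Σ(r − μ)² = 46.8288; population σ = √(46.8288/8) = 2.4194%
IR = μ / tracking error = 3.7125 / 2.4194 = 1.5345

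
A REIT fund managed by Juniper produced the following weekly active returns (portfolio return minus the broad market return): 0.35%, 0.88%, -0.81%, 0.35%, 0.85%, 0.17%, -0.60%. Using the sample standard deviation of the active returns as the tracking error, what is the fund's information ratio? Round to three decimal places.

μ = (0.35 + 0.88 − 0.81 + 0.35 + 0.85 + 0.17 − 0.6) / 7 = 1.190 / 7 = 0.1700%
Sample std dev = √[2.5846 / 6] = 0.6563%
IR = μ / tracking error = 0.1700 / 0.6563 = 0.2590

0.259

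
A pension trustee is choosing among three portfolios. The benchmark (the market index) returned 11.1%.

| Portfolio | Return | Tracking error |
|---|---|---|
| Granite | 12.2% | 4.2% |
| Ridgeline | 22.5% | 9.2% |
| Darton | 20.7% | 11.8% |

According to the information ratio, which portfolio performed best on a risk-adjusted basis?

Granite: IR = (12.2% − 11.1%) / 4.2% = 0.262
Ridgeline: IR = (22.5% − 11.1%) / 9.2% = 1.239
Darton: IR = (20.7% − 11.1%) / 11.8% = 0.814
Highest: Ridgeline (1.239).

Ridgeline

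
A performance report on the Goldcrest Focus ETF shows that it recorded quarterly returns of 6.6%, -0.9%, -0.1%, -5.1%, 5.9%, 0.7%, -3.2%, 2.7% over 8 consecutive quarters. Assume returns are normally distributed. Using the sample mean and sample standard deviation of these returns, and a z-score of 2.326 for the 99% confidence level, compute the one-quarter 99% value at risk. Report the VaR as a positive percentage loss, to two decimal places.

8.72

Mean return r̄ = 6.60 / 8 = 0.8250%
Σ(r − r̄)² = (6.6 − 0.8250)² + (-0.9 − 0.8250)² + (-0.1 − 0.8250)² + … = 117.7750
sample σ = √(117.7750 / 7) = √16.8250 = 4.1018%
VaR = −(r̄ − z·σ) = −(0.8250 − 2.326 × 4.1018) = −(-8.7158) = 8.7158%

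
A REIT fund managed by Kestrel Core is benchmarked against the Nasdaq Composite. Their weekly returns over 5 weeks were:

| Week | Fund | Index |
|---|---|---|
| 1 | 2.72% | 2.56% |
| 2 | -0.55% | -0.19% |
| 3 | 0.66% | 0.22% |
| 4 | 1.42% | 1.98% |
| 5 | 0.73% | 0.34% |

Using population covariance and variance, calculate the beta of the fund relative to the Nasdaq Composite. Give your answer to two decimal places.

0.92

r̄p = 0.9960%,  r̄m = 0.9820%
Cov = Σ(rp − r̄p)(rm − r̄m) / 5 = 1.0765
Var(rm) = Σ(rm − r̄m)² / 5 = 1.1705
β = Cov / Var = 1.0765 / 1.1705 = 0.9197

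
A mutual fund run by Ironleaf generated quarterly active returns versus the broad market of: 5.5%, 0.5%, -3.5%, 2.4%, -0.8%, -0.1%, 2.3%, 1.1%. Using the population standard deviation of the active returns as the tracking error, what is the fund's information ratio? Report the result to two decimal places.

Mean return r̄ = 7.40 / 8 = 0.9250%
Population σ = √[Σ(r − r̄)² / 8] = √[48.8150 / 8] = √6.1019 = 2.4702%
IR = r̄ / tracking error = 0.9250 / 2.4702 = 0.3745

0.37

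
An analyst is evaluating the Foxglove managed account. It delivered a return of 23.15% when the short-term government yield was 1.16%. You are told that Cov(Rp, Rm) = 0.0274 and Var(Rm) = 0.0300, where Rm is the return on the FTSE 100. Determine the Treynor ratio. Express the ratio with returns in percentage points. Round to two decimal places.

β = Cov / Var = 0.0274 / 0.0300 = 0.9133
Treynor = (Rp − Rf) / β = (23.15% − 1.16%) / 0.9133 = 21.99 / 0.9133 = 24.0775

24.08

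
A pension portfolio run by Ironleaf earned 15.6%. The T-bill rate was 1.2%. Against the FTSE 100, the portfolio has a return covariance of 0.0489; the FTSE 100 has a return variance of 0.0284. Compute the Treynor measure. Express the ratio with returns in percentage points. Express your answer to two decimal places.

8.36

β = Cov / Var = 0.0489 / 0.0284 = 1.7218
Treynor = (Rp − Rf) / β = (15.6% − 1.2%) / 1.7218 = 14.40 / 1.7218 = 8.3633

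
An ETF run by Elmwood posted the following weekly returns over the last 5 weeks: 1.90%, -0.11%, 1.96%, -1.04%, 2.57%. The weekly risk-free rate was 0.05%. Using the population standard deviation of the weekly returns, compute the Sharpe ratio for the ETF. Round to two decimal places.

r̄ = (1.9 − 0.11 + 1.96 − 1.04 + 2.57) / 5 = 5.280 / 5 = 1.0560%
Population σ = √[Σ(r − r̄)² / 5] = √[9.5745 / 5] = √1.9149 = 1.3838%
Sharpe = (r̄ − rf) / σ = (1.0560 − 0.05) / 1.3838 = 1.0060 / 1.3838 = 0.7270

0.73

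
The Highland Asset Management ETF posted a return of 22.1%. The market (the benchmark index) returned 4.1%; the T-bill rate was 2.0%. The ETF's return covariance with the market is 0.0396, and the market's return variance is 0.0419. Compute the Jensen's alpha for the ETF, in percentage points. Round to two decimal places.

β = Cov / Var = 0.0396 / 0.0419 = 0.9451
E[R] = Rf + β(Rm − Rf) = 2.0% + 0.9451 × (4.1% − 2.0%) = 3.9847%
α = Rp − E[R] = 22.1% − 3.9847% = 18.1153

18.12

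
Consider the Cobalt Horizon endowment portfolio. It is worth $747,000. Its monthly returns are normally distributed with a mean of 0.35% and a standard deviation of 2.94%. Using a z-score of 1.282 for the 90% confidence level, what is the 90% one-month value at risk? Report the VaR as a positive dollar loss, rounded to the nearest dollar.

Return at the 90% tail: μ − z·σ = 0.35% − 1.282 × 2.94% = 0.35 − 3.76908 = -3.41908%
VaR = −(-3.41908%) × $747,000 = 3.41908% × $747,000 = $25,541

$25,541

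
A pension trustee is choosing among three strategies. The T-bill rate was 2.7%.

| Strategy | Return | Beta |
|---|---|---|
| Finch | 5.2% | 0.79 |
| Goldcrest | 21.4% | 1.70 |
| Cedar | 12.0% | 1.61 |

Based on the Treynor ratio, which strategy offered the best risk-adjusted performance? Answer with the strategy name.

Goldcrest

Finch: Treynor = (5.2% − 2.7%) / 0.79 = 3.165
Goldcrest: Treynor = (21.4% − 2.7%) / 1.70 = 11.000
Cedar: Treynor = (12.0% − 2.7%) / 1.61 = 5.776
Highest: Goldcrest (11.000).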